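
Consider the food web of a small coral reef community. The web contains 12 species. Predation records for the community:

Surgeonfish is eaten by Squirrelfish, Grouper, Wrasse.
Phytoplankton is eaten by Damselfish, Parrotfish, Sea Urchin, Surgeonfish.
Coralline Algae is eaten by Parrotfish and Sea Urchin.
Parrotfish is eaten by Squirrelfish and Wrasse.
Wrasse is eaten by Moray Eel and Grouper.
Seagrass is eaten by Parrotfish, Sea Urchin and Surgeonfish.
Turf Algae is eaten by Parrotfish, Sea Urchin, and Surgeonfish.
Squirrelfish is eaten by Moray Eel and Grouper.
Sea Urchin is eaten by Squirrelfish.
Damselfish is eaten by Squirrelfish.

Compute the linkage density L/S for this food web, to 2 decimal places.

There are L = 23 links among S = 12 species.
L/S = 23/12 = 1.9167 ≈ 1.92.

L/S = 1.92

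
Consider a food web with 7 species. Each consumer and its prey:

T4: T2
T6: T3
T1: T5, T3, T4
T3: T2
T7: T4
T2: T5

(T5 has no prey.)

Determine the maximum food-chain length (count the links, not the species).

One longest chain: T5 → T2 → T4 → T7.
It has 4 species and 3 links.

3 links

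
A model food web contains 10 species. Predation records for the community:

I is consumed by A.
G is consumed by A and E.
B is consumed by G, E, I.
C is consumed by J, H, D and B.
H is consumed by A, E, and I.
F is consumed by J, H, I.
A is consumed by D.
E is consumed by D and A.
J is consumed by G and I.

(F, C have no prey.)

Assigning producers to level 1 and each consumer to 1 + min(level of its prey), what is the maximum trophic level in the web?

Producers (level 1): F, C.
Following each consumer down to its lowest-level prey: F → J → G (levels 1 through 3).
All prey of G (J 2, B 2) are at level 2 or above, so G is at level 1 + 2 = 3.
Every consumer has at least one prey at level 2 or below, so none exceeds level 3.

3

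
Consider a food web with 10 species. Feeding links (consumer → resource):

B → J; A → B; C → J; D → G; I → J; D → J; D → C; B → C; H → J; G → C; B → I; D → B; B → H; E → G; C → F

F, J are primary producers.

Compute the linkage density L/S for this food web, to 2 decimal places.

There are L = 15 links among S = 10 species.
L/S = 15/10 = 1.5000 ≈ 1.50.

L/S = 1.50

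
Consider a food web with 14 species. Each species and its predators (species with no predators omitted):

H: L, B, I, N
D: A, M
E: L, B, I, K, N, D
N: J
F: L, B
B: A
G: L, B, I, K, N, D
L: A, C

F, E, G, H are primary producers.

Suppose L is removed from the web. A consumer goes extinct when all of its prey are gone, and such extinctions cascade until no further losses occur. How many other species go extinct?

Remove L.
Round 1: C (all prey gone) → extinct.
No further losses. Total secondary extinctions: 1.

1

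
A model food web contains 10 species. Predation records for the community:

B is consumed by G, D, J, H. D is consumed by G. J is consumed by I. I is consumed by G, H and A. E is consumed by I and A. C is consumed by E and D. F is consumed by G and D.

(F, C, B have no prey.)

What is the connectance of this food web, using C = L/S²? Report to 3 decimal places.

C = 0.150

The web has S = 10 species and L = 15 feeding links.
C = L / S² = 15 / 100 = 0.1500 ≈ 0.150.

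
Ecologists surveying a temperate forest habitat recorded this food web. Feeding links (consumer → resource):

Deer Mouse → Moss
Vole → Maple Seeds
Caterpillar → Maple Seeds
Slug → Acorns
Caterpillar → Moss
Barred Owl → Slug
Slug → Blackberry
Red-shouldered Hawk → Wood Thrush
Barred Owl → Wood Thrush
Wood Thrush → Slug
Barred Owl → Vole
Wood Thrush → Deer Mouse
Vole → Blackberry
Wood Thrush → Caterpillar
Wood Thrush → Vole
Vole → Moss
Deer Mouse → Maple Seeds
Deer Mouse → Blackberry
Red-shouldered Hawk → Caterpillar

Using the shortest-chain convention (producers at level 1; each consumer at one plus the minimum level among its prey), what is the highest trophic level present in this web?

3

Producers (level 1): Maple Seeds, Acorns, Blackberry, Moss.
Following each consumer down to its lowest-level prey: Maple Seeds → Caterpillar → Wood Thrush (levels 1 through 3).
All prey of Wood Thrush (Caterpillar 2, Vole 2, Deer Mouse 2, Slug 2) are at level 2 or above, so Wood Thrush is at level 1 + 2 = 3.
Every consumer has at least one prey at level 2 or below, so none exceeds level 3.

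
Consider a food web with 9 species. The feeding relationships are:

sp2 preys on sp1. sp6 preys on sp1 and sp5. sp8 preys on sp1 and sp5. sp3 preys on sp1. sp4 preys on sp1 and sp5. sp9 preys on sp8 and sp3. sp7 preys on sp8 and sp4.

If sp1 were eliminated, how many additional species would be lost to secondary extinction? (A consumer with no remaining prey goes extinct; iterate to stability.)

2

Remove sp1.
Round 1: sp3 (all prey gone), sp2 (all prey gone) → extinct.
No further losses. Total secondary extinctions: 2.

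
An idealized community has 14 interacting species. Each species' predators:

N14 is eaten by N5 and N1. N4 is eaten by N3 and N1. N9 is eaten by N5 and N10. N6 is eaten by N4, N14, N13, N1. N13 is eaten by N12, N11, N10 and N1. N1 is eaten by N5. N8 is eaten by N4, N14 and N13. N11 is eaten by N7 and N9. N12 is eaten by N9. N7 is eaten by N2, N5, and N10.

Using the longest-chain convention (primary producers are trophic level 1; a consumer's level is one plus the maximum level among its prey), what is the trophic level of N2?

N6 is a producer → level 1.
N13 eats N6 (level 1); other prey at levels: N8 1 → level 2.
N11 eats N13 → level 3.
N7 eats N11 → level 4.
N2 eats N7 → level 5.

Trophic level 5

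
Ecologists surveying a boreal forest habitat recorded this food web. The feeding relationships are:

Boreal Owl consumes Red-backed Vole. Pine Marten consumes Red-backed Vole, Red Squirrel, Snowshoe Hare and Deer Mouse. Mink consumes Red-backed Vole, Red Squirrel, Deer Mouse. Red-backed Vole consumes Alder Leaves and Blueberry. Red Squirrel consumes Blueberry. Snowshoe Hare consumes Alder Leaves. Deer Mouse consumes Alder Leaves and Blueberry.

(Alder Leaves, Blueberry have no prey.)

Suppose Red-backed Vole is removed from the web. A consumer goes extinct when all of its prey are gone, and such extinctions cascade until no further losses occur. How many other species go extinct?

Remove Red-backed Vole.
Round 1: Boreal Owl (all prey gone) → extinct.
No further losses. Total secondary extinctions: 1.

1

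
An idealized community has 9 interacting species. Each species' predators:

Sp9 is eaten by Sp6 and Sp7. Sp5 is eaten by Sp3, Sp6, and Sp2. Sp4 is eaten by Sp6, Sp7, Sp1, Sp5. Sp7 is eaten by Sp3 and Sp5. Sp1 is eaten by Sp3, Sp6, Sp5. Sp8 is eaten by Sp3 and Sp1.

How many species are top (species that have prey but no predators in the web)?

Top species (has prey, but nothing eats it): Sp3, Sp2, Sp6.
Count: 3.

3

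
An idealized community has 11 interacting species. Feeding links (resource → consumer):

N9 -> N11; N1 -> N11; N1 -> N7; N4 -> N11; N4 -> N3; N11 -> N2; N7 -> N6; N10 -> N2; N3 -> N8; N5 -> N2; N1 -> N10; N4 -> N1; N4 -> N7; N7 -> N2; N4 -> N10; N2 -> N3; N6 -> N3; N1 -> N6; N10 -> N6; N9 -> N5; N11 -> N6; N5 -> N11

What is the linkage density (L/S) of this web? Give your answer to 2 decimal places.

L/S = 2.00

There are L = 22 links among S = 11 species.
L/S = 22/11 = 2.0000 ≈ 2.00.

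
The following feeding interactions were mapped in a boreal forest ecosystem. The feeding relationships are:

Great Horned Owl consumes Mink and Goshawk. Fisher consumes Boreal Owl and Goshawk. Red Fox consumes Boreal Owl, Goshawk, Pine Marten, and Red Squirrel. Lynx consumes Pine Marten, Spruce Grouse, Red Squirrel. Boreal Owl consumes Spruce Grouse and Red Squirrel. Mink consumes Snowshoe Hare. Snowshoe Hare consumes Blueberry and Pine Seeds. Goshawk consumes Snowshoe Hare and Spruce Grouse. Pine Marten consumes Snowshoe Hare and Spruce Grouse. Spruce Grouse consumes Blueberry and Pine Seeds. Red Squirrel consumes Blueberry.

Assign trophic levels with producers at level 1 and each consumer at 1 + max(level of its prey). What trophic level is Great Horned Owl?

Pine Seeds is a producer → level 1.
Snowshoe Hare eats Pine Seeds (level 1); other prey at levels: Blueberry 1 → level 2.
Goshawk eats Snowshoe Hare (level 2); other prey at levels: Spruce Grouse 2 → level 3.
Great Horned Owl eats Goshawk (level 3); other prey at levels: Mink 3 → level 4.

Trophic level 4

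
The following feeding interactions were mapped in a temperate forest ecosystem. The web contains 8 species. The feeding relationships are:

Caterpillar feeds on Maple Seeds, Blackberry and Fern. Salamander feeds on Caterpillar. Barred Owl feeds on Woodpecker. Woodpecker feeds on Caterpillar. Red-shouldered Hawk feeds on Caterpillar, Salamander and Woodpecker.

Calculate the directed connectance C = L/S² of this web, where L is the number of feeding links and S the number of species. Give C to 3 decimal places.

The web has S = 8 species and L = 9 feeding links.
C = L / S² = 9 / 64 = 0.1406 ≈ 0.141.

C = 0.141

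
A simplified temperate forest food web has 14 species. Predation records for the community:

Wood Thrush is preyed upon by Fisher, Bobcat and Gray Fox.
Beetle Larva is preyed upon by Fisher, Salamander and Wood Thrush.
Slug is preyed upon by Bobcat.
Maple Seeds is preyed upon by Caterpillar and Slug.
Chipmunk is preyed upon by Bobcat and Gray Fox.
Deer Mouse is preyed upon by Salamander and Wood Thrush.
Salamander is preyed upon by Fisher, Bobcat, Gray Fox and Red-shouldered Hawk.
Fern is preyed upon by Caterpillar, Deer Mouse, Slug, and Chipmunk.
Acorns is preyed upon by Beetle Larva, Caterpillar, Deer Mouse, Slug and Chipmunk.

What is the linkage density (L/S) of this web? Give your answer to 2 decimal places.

L/S = 1.86

There are L = 26 links among S = 14 species.
L/S = 26/14 = 1.8571 ≈ 1.86.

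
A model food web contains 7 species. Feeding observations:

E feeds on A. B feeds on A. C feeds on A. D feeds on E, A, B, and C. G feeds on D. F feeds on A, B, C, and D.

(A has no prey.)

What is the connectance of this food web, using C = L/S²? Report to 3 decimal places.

The web has S = 7 species and L = 12 feeding links.
C = L / S² = 12 / 49 = 0.2449 ≈ 0.245.

C = 0.245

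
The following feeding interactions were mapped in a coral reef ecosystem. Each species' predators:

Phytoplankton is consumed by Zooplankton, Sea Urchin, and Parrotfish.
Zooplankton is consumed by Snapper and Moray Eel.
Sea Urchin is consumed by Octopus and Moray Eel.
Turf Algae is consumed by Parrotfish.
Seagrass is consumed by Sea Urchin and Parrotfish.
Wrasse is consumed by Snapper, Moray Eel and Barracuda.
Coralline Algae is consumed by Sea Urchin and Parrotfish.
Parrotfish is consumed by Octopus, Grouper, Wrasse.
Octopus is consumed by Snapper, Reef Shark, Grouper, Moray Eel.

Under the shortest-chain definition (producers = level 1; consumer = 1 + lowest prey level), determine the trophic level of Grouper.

Trophic level 3

Phytoplankton is a producer → level 1.
Parrotfish eats Phytoplankton → level 2.
Grouper eats Parrotfish → level 3.
No prey of Grouper is below level 2, so 3 is the minimum.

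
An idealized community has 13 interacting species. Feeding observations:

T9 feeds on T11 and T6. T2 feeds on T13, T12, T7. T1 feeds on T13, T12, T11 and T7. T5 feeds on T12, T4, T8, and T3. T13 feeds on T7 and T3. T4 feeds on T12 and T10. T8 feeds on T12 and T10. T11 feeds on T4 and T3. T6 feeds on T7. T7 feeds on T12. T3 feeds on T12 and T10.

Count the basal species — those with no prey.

2

Basal species (no prey listed): T12, T10.
Count: 2.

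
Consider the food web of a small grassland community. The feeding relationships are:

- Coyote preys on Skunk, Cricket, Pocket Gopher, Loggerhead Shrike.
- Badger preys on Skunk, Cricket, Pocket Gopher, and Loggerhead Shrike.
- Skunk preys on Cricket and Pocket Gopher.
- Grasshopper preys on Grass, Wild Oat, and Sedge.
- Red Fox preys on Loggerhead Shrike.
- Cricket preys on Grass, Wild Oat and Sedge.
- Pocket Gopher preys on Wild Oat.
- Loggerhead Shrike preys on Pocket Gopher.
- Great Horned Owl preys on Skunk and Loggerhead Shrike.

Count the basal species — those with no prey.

3

Basal species (no prey listed): Sedge, Wild Oat, Grass.
Count: 3.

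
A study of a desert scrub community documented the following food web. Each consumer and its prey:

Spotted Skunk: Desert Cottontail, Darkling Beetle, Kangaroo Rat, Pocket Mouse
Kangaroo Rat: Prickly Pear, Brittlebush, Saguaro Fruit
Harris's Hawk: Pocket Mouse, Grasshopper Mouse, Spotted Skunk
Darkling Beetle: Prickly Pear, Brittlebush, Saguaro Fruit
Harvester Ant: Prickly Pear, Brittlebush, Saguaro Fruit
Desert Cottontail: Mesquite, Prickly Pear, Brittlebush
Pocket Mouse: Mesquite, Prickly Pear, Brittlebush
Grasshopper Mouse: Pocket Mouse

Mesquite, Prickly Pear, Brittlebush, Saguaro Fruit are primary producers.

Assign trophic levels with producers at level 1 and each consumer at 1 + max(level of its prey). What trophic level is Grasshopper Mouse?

Mesquite is a producer → level 1.
Pocket Mouse eats Mesquite (level 1); other prey at levels: Prickly Pear 1, Brittlebush 1 → level 2.
Grasshopper Mouse eats Pocket Mouse → level 3.

Trophic level 3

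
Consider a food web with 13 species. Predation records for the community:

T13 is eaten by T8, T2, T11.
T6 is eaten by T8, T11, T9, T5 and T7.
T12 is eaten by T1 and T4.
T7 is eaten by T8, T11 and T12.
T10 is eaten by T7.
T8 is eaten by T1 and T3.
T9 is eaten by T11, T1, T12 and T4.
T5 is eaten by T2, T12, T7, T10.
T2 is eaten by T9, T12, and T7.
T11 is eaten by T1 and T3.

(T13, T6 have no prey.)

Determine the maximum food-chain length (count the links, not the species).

5 links

One longest chain: T6 → T5 → T2 → T9 → T12 → T4.
It has 6 species and 5 links.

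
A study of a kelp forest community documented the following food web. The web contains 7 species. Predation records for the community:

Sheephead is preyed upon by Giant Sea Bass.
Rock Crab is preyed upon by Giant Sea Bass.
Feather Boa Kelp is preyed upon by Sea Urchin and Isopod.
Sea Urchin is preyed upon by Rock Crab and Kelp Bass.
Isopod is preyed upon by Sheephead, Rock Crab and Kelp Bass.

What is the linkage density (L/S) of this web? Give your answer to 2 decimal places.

L/S = 1.29

There are L = 9 links among S = 7 species.
L/S = 9/7 = 1.2857 ≈ 1.29.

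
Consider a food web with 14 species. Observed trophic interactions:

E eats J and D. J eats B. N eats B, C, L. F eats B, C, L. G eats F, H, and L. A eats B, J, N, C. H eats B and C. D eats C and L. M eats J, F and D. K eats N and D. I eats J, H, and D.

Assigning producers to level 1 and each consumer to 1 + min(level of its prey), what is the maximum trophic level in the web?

Producers (level 1): L, B, C.
Following each consumer down to its lowest-level prey: B → J → E (levels 1 through 3).
All prey of E (J 2, D 2) are at level 2 or above, so E is at level 1 + 2 = 3.
Every consumer has at least one prey at level 2 or below, so none exceeds level 3.

3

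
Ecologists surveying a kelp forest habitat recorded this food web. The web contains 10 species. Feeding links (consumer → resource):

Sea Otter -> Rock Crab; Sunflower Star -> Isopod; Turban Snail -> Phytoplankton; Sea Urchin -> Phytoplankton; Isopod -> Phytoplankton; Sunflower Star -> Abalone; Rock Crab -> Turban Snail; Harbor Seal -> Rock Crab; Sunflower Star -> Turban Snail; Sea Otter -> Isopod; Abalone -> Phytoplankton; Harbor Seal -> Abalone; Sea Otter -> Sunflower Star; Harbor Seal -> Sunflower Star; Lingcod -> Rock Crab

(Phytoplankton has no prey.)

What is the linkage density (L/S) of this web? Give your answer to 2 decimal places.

L/S = 1.50

There are L = 15 links among S = 10 species.
L/S = 15/10 = 1.5000 ≈ 1.50.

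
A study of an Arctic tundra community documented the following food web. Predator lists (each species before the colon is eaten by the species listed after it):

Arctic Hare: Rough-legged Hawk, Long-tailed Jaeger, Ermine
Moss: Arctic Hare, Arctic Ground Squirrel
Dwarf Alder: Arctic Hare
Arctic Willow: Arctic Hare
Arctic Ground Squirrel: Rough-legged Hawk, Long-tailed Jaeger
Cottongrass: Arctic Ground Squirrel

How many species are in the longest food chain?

One longest chain: Dwarf Alder → Arctic Hare → Rough-legged Hawk.
It has 3 species and 2 links.

3 species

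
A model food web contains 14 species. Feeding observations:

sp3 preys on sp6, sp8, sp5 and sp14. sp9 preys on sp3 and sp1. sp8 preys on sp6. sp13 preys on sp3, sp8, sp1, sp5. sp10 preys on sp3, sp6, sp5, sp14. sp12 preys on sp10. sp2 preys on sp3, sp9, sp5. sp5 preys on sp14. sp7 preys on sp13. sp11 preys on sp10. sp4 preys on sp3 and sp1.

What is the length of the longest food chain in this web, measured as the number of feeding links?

One longest chain: sp6 → sp8 → sp3 → sp13 → sp7.
It has 5 species and 4 links.

4 links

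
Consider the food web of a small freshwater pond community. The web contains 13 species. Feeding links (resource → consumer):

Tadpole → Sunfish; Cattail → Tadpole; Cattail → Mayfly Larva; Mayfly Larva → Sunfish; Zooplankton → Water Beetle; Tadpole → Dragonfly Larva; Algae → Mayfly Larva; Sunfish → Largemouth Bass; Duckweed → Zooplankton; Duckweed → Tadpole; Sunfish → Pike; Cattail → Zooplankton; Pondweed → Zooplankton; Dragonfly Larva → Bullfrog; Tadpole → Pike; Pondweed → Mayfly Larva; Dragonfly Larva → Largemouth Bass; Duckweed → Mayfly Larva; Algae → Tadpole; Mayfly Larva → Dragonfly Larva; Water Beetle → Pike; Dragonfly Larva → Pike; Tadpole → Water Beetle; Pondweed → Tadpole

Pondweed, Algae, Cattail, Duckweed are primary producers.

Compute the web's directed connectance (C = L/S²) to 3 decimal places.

C = 0.142

The web has S = 13 species and L = 24 feeding links.
C = L / S² = 24 / 169 = 0.1420 ≈ 0.142.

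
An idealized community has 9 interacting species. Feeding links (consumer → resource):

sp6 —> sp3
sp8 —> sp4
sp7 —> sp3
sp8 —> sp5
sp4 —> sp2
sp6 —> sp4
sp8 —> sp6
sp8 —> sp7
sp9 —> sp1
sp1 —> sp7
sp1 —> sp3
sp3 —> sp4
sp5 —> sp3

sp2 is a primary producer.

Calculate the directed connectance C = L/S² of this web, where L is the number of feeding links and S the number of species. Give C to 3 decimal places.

C = 0.160

The web has S = 9 species and L = 13 feeding links.
C = L / S² = 13 / 81 = 0.1605 ≈ 0.160.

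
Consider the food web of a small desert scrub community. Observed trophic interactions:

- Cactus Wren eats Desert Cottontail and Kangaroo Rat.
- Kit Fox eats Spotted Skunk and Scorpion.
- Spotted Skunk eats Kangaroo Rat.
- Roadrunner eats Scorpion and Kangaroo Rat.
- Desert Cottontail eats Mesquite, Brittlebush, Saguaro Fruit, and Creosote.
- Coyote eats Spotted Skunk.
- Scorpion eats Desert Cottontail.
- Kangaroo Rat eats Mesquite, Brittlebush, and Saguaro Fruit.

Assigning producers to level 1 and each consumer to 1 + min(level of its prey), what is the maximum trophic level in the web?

Producers (level 1): Saguaro Fruit, Creosote, Mesquite, Brittlebush.
Following each consumer down to its lowest-level prey: Saguaro Fruit → Kangaroo Rat → Spotted Skunk → Kit Fox (levels 1 through 4).
All prey of Kit Fox (Spotted Skunk 3, Scorpion 3) are at level 3 or above, so Kit Fox is at level 1 + 3 = 4.
Every consumer has at least one prey at level 3 or below, so none exceeds level 4.

4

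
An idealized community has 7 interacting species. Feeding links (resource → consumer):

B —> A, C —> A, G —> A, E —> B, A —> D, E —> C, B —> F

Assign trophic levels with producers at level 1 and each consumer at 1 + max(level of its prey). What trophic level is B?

E is a producer → level 1.
B eats E → level 2.

Trophic level 2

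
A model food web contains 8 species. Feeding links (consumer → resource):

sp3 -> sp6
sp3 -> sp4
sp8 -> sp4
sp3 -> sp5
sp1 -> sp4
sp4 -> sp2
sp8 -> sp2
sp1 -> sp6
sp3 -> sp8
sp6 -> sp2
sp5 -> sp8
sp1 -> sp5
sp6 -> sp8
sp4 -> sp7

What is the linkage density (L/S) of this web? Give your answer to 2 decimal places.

There are L = 14 links among S = 8 species.
L/S = 14/8 = 1.7500 ≈ 1.75.

L/S = 1.75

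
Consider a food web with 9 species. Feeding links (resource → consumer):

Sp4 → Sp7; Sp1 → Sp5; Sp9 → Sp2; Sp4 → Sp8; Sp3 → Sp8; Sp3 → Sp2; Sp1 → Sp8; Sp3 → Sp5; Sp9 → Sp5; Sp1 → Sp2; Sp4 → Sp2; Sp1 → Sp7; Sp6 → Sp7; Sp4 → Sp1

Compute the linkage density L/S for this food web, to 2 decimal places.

L/S = 1.56

There are L = 14 links among S = 9 species.
L/S = 14/9 = 1.5556 ≈ 1.56.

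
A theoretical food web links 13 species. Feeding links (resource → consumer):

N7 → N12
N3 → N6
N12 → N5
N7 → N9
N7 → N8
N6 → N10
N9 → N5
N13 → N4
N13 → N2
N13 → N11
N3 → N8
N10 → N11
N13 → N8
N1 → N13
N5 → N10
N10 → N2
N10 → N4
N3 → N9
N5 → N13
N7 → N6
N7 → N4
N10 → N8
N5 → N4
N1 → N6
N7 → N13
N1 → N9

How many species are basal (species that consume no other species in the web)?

Basal species (no prey listed): N7, N1, N3.
Count: 3.

3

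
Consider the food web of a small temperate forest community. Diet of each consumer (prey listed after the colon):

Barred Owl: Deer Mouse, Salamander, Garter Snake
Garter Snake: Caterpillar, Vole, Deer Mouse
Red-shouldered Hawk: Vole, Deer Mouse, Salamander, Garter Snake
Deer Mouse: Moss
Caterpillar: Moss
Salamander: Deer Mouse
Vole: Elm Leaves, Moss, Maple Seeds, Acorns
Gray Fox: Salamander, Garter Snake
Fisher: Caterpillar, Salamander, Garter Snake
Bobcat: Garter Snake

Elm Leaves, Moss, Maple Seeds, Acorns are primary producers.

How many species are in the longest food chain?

4 species

One longest chain: Moss → Caterpillar → Garter Snake → Bobcat.
It has 4 species and 3 links.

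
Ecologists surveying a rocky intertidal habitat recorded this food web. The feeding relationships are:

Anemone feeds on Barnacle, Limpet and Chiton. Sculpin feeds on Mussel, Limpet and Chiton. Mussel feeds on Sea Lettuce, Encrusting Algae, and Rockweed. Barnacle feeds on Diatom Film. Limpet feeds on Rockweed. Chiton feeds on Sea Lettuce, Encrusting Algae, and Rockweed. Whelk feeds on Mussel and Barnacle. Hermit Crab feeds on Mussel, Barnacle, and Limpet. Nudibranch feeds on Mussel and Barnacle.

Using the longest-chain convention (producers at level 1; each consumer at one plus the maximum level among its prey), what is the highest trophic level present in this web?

Producers (level 1): Diatom Film, Encrusting Algae, Sea Lettuce, Rockweed.
Diatom Film → Barnacle → Whelk gives Whelk level 3.
No species has a prey at level 3, so no species reaches level 4.

3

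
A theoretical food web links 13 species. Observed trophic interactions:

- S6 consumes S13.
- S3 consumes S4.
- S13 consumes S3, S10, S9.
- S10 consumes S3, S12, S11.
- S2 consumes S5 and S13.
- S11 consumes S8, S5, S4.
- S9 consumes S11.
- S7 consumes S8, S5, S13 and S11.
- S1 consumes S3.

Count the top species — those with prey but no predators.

4

Top species (has prey, but nothing eats it): S1, S7, S6, S2.
Count: 4.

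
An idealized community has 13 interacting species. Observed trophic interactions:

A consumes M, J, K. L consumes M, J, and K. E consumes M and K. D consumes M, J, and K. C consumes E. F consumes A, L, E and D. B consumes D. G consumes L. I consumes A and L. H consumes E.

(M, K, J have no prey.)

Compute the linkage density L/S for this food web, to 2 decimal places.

L/S = 1.62

There are L = 21 links among S = 13 species.
L/S = 21/13 = 1.6154 ≈ 1.62.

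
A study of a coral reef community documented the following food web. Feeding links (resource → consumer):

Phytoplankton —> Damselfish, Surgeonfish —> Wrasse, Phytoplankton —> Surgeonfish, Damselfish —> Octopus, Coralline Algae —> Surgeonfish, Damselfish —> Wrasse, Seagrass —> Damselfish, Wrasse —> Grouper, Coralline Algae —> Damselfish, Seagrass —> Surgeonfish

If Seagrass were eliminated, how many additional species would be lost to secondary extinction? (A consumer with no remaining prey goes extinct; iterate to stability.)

Remove Seagrass.
Every predator of it retains at least one other prey: Surgeonfish still has Phytoplankton, Coralline Algae; Damselfish still has Phytoplankton, Coralline Algae.
No consumer loses all prey, so no secondary extinctions occur.

0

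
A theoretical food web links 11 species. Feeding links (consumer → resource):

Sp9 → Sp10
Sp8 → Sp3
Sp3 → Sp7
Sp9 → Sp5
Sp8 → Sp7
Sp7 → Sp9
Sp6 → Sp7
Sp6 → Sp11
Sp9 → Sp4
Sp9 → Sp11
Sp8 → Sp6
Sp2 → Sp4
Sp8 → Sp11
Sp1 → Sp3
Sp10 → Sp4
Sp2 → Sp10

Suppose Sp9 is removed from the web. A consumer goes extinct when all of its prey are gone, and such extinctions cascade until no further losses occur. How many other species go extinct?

3

Remove Sp9.
Round 1: Sp7 (all prey gone) → extinct.
Round 2: Sp3 (all prey gone) → extinct.
Round 3: Sp1 (all prey gone) → extinct.
No further losses. Total secondary extinctions: 3.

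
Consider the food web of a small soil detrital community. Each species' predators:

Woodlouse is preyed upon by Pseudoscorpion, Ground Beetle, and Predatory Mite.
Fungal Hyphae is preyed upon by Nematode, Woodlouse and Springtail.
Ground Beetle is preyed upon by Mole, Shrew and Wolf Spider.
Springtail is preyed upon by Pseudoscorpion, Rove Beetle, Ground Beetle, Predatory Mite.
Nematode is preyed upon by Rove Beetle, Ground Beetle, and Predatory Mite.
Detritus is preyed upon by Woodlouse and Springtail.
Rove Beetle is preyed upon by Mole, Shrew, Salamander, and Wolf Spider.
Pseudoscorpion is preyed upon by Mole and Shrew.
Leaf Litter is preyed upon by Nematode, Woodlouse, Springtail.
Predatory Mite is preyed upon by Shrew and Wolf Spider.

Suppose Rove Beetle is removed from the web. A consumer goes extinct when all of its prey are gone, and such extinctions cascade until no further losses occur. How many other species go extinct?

1

Remove Rove Beetle.
Round 1: Salamander (all prey gone) → extinct.
No further losses. Total secondary extinctions: 1.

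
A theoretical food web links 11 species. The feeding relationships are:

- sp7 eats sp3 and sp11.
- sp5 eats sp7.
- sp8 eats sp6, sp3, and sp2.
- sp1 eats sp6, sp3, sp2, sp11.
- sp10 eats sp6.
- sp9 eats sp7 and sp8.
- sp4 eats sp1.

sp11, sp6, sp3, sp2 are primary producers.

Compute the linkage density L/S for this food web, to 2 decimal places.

There are L = 14 links among S = 11 species.
L/S = 14/11 = 1.2727 ≈ 1.27.

L/S = 1.27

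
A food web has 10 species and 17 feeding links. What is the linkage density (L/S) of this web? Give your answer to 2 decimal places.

There are L = 17 links among S = 10 species.
L/S = 17/10 = 1.7000 ≈ 1.70.

L/S = 1.70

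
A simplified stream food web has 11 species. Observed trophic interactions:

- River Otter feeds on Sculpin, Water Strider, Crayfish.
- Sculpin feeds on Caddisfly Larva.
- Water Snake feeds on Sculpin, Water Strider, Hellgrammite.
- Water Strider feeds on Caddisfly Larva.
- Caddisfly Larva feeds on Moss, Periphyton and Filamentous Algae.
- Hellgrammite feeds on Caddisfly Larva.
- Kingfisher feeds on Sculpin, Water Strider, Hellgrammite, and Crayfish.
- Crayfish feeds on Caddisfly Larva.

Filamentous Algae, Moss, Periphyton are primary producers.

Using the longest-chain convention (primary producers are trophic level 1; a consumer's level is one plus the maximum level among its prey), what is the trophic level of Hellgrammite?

Filamentous Algae is a producer → level 1.
Caddisfly Larva eats Filamentous Algae (level 1); other prey at levels: Moss 1, Periphyton 1 → level 2.
Hellgrammite eats Caddisfly Larva → level 3.

Trophic level 3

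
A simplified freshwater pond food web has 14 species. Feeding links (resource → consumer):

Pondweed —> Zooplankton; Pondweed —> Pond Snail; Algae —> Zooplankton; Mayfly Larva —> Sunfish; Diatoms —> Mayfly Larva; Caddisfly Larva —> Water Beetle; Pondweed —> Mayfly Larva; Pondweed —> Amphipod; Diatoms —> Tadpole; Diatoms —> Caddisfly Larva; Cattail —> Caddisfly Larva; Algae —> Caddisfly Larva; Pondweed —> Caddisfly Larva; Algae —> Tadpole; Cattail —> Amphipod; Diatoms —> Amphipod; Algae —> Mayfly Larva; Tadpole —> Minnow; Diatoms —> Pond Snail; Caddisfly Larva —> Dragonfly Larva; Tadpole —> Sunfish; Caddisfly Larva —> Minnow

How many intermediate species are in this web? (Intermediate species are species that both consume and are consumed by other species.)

3

Intermediate species (has both prey and predators): Mayfly Larva, Caddisfly Larva, Tadpole.
Count: 3.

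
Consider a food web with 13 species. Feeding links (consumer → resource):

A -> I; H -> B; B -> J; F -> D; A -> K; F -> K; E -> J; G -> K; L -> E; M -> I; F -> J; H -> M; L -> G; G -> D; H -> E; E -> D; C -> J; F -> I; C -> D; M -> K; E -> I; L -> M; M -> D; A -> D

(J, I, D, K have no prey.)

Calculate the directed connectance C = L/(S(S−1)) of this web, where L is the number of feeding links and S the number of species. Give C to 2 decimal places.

C = 0.15

The web has S = 13 species and L = 24 feeding links.
C = L / (S(S−1)) = 24 / 156 = 0.1538 ≈ 0.15.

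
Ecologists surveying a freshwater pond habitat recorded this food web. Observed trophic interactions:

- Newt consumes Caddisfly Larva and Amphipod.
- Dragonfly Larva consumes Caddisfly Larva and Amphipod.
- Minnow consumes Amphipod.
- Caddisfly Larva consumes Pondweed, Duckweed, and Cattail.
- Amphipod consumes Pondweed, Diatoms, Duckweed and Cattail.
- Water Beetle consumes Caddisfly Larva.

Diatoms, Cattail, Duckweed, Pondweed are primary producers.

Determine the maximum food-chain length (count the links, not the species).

2 links

One longest chain: Cattail → Caddisfly Larva → Dragonfly Larva.
It has 3 species and 2 links.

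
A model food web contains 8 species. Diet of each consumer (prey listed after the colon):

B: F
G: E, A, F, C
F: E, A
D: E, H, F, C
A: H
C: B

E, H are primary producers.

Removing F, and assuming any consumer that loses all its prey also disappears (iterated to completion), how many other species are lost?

2

Remove F.
Round 1: B (all prey gone) → extinct.
Round 2: C (all prey gone) → extinct.
No further losses. Total secondary extinctions: 2.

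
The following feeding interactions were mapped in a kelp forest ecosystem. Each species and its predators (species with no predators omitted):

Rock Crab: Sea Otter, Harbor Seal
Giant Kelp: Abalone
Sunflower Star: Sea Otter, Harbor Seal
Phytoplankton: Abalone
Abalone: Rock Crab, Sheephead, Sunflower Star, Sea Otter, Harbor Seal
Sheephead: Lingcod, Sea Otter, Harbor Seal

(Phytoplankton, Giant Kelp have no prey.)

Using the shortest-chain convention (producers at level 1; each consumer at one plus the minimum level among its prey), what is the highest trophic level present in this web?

4

Producers (level 1): Phytoplankton, Giant Kelp.
Following each consumer down to its lowest-level prey: Phytoplankton → Abalone → Sheephead → Lingcod (levels 1 through 4).
All prey of Lingcod (Sheephead 3) are at level 3 or above, so Lingcod is at level 1 + 3 = 4.
Every consumer has at least one prey at level 3 or below, so none exceeds level 4.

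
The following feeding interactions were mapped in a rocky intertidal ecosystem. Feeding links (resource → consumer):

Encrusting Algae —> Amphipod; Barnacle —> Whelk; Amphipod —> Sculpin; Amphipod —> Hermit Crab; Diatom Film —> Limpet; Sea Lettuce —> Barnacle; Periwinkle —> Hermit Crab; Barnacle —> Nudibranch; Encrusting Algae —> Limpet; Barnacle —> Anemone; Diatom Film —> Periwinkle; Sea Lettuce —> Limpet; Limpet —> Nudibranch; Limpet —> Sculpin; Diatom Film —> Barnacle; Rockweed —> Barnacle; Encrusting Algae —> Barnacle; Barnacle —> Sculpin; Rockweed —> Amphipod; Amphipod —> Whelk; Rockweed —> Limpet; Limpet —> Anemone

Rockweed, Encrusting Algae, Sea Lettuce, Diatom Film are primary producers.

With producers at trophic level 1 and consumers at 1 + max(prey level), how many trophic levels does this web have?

3

Producers (level 1): Rockweed, Encrusting Algae, Sea Lettuce, Diatom Film.
Rockweed → Barnacle → Sculpin gives Sculpin level 3.
No species has a prey at level 3, so no species reaches level 4.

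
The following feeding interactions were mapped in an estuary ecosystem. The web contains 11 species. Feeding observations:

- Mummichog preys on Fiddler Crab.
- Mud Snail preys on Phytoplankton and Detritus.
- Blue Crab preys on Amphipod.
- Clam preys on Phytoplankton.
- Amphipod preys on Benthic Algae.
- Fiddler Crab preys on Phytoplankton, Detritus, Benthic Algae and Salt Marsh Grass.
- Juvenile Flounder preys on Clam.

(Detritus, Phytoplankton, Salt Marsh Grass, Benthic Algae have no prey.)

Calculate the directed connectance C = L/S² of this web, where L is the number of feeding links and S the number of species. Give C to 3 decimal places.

C = 0.091

The web has S = 11 species and L = 11 feeding links.
C = L / S² = 11 / 121 = 0.0909 ≈ 0.091.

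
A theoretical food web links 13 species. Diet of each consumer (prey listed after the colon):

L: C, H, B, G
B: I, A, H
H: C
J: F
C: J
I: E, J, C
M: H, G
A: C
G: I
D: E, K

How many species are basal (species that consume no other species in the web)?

3

Basal species (no prey listed): F, E, K.
Count: 3.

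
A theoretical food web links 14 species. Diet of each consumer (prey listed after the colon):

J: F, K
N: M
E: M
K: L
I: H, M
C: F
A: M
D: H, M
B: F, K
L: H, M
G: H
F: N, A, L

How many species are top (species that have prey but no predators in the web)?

Top species (has prey, but nothing eats it): I, E, D, G, C, B, J.
Count: 7.

7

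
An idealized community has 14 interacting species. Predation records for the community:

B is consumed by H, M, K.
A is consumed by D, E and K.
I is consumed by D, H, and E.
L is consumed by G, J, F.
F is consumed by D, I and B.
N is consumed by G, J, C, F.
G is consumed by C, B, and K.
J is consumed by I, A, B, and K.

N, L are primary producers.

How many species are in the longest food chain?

4 species

One longest chain: N → J → B → M.
It has 4 species and 3 links.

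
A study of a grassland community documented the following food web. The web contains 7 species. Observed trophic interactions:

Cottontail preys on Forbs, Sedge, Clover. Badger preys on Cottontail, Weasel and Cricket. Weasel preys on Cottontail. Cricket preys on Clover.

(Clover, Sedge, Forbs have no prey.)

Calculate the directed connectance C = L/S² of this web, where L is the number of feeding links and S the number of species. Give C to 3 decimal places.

C = 0.163

The web has S = 7 species and L = 8 feeding links.
C = L / S² = 8 / 49 = 0.1633 ≈ 0.163.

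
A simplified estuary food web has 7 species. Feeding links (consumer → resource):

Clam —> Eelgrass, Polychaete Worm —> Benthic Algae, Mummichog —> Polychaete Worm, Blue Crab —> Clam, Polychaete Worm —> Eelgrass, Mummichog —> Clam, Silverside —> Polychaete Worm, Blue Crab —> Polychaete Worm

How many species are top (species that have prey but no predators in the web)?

Top species (has prey, but nothing eats it): Silverside, Mummichog, Blue Crab.
Count: 3.

3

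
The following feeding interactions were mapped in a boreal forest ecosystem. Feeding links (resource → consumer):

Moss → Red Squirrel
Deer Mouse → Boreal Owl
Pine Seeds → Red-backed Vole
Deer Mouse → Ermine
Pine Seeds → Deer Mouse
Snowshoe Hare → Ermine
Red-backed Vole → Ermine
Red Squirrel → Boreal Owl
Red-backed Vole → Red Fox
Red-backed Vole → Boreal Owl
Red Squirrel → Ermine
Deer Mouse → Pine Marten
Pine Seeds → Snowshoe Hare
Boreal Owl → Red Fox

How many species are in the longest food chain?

One longest chain: Moss → Red Squirrel → Boreal Owl → Red Fox.
It has 4 species and 3 links.

4 species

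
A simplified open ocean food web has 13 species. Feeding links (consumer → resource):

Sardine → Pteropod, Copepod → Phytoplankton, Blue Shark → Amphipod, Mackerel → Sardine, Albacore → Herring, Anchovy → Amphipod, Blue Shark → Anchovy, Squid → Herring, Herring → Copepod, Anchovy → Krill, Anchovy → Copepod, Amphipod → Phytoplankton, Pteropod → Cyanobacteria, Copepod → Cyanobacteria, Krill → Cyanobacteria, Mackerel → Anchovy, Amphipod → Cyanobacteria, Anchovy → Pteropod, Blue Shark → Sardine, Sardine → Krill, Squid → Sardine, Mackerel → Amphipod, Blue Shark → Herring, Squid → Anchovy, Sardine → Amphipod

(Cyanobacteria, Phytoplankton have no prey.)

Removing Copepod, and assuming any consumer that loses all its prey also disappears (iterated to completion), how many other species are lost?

2

Remove Copepod.
Round 1: Herring (all prey gone) → extinct.
Round 2: Albacore (all prey gone) → extinct.
No further losses. Total secondary extinctions: 2.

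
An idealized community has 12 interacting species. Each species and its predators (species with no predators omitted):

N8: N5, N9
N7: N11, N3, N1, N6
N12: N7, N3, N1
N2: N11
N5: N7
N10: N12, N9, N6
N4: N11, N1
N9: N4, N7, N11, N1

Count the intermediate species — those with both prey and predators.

Intermediate species (has both prey and predators): N5, N12, N9, N4, N7.
Count: 5.

5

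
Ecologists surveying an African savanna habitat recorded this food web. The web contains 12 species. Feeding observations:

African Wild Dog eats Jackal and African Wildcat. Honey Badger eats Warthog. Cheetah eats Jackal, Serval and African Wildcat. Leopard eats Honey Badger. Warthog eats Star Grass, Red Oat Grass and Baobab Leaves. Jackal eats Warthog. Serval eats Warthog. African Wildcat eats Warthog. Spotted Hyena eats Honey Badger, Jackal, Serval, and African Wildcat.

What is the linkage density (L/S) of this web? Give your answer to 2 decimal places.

L/S = 1.42

There are L = 17 links among S = 12 species.
L/S = 17/12 = 1.4167 ≈ 1.42.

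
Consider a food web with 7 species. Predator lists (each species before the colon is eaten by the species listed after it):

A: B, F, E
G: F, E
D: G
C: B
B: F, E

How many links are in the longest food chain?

2 links

One longest chain: D → G → F.
It has 3 species and 2 links.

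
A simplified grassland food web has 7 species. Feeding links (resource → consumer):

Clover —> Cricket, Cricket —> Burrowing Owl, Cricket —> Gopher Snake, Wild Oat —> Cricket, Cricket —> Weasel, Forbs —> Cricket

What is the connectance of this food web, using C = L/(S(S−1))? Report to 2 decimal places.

C = 0.14

The web has S = 7 species and L = 6 feeding links.
C = L / (S(S−1)) = 6 / 42 = 0.1429 ≈ 0.14.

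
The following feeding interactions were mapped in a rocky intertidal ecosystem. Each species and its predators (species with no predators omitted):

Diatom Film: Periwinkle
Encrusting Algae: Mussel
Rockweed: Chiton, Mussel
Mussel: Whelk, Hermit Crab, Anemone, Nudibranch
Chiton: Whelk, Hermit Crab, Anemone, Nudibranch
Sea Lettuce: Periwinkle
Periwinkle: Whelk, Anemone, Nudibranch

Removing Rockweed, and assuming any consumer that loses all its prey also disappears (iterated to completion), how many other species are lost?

1

Remove Rockweed.
Round 1: Chiton (all prey gone) → extinct.
No further losses. Total secondary extinctions: 1.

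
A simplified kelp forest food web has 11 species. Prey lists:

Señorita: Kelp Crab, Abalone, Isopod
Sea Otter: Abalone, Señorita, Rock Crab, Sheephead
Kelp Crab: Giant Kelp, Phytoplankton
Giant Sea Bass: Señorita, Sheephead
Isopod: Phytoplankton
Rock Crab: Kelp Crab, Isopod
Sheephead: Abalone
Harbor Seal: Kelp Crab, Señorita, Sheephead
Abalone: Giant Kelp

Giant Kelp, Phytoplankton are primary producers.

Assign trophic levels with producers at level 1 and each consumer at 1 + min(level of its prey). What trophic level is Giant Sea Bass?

Giant Kelp is a producer → level 1.
Kelp Crab eats Giant Kelp → level 2.
Señorita eats Kelp Crab → level 3.
Giant Sea Bass eats Señorita → level 4.
No prey of Giant Sea Bass is below level 3, so 4 is the minimum.

Trophic level 4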